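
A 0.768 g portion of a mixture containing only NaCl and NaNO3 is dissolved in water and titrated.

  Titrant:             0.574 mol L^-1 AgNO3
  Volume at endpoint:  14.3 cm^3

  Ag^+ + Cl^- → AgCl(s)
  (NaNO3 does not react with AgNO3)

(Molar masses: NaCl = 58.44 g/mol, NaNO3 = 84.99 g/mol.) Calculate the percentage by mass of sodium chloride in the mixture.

n(AgNO3) = 0.0143 × 0.574 = 8.21 × 10^-3 mol
Let x = n(NaCl), y = n(NaNO3).
Titrant: 1x = 8.21 × 10^-3;  mass: 58.44x + 84.99y = 0.768
Solving, x = 8.21 × 10^-3 mol, y = 3.39 × 10^-3 mol
mass of NaCl = 8.21 × 10^-3 × 58.44 = 0.480 g
% NaCl = 0.480 / 0.768 × 100 = 62.5 %

62.5 %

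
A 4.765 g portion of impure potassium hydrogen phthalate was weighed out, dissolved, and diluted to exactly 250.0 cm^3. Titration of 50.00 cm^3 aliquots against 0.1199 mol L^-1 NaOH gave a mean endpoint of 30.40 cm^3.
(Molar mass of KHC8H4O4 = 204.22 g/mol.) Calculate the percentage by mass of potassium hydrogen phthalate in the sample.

KHC8H4O4 + NaOH → KNaC8H4O4 + H2O
n(NaOH) per titration = 0.03040 × 0.1199 = 3.645 × 10^-3 mol
n(KHC8H4O4) in each aliquot = 3.645 × 10^-3 mol (1:1 ratio)
n(KHC8H4O4) in the whole flask = 3.645 × 10^-3 × 250.0/50.00 = 0.01822 mol
mass of KHC8H4O4 = 0.01822 × 204.22 = 3.722 g
% KHC8H4O4 = 3.722 / 4.765 × 100 = 78.11 %

78.11 %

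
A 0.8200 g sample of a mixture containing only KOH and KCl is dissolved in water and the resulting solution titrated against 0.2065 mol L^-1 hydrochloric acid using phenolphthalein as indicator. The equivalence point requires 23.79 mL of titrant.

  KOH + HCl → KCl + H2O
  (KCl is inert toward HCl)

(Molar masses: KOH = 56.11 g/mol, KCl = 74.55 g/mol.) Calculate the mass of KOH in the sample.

0.2756 g

n(HCl) = 0.02379 × 0.2065 = 4.913 × 10^-3 mol
Let x = n(KOH), y = n(KCl).
Titrant: 1x = 4.913 × 10^-3;  mass: 56.11x + 74.55y = 0.8200
Solving, x = 4.913 × 10^-3 mol, y = 7.302 × 10^-3 mol
mass of KOH = 4.913 × 10^-3 × 56.11 = 0.2756 g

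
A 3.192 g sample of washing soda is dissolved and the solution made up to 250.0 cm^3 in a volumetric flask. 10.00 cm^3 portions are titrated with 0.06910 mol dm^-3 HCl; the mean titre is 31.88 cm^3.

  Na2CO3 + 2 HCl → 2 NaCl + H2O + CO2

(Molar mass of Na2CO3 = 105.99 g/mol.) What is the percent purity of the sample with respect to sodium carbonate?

n(HCl) per titration = 0.03188 × 0.06910 = 2.203 × 10^-3 mol
From the 1:2 ratio, n(Na2CO3) in each aliquot = 1/2 × 2.203 × 10^-3 = 1.101 × 10^-3 mol
n(Na2CO3) in the whole flask = 1.101 × 10^-3 × 250.0/10.00 = 0.02754 mol
mass of Na2CO3 = 0.02754 × 105.99 = 2.919 g
% Na2CO3 = 2.919 / 3.192 × 100 = 91.43 %

91.43 %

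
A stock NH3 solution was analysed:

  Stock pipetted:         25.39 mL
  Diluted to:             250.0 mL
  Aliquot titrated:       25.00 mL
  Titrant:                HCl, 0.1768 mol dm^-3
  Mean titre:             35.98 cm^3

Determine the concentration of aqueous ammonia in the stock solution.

NH3 + HCl → NH4Cl
n(HCl) = 0.03598 × 0.1768 = 6.361 × 10^-3 mol
n(NH3) in the aliquot = 6.361 × 10^-3 mol (1:1 ratio)
[NH3]_dilute = 6.361 × 10^-3 / 0.02500 = 0.2545 mol/L
Dilution factor = 250.0 / 25.39 = 9.846
[NH3]_stock = 0.2545 × 9.846 = 2.505 mol/L

2.505 mol/L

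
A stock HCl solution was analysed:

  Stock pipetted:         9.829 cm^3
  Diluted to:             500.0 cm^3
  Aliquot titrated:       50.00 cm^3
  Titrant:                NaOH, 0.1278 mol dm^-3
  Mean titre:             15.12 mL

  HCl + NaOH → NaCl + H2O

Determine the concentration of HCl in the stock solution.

1.966 mol/L

n(NaOH) = 0.01512 × 0.1278 = 1.932 × 10^-3 mol
n(HCl) in the aliquot = 1.932 × 10^-3 mol (1:1 ratio)
[HCl]_dilute = 1.932 × 10^-3 / 0.05000 = 0.03865 mol/L
Dilution factor = 500.0 / 9.829 = 50.87
[HCl]_stock = 0.03865 × 50.87 = 1.966 mol/L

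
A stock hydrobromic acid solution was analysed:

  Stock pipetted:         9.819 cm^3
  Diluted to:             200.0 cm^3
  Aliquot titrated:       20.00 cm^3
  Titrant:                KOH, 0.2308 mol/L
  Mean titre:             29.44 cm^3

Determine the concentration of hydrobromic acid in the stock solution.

6.920 mol/L

HBr + KOH → KBr + H2O
n(KOH) = 0.02944 × 0.2308 = 6.795 × 10^-3 mol
n(HBr) in the aliquot = 6.795 × 10^-3 mol (1:1 ratio)
[HBr]_dilute = 6.795 × 10^-3 / 0.02000 = 0.3397 mol/L
Dilution factor = 200.0 / 9.819 = 20.37
[HBr]_stock = 0.3397 × 20.37 = 6.920 mol/L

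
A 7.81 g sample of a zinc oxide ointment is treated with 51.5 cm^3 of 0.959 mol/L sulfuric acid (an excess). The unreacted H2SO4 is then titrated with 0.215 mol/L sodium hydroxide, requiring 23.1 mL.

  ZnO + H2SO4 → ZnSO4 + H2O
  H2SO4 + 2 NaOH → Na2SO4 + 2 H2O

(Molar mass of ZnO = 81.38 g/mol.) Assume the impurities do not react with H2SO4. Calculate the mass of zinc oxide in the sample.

n(H2SO4) added = 0.0515 × 0.959 = 0.0494 mol
n(NaOH) used in back-titration = 0.0231 × 0.215 = 4.97 × 10^-3 mol
From the 1:2 ratio, n(H2SO4) left over = 1/2 × 4.97 × 10^-3 = 2.48 × 10^-3 mol
n(H2SO4) consumed by analyte = 0.0494 − 2.48 × 10^-3 = 0.0469 mol
n(ZnO) = 0.0469 mol (1:1 ratio)
mass of ZnO = 0.0469 × 81.38 = 3.82 g

3.82 g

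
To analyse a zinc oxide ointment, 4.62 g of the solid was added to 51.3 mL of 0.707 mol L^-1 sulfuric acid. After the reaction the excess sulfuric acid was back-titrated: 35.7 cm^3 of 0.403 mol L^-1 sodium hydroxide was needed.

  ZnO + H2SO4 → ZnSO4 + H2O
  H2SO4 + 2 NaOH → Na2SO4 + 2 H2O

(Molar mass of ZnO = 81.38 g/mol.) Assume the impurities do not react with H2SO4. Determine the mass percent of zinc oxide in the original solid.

n(H2SO4) added = 0.0513 × 0.707 = 0.0363 mol
n(NaOH) used in back-titration = 0.0357 × 0.403 = 0.0144 mol
From the 1:2 ratio, n(H2SO4) left over = 1/2 × 0.0144 = 7.19 × 10^-3 mol
n(H2SO4) consumed by analyte = 0.0363 − 7.19 × 10^-3 = 0.0291 mol
n(ZnO) = 0.0291 mol (1:1 ratio)
mass of ZnO = 0.0291 × 81.38 = 2.37 g
% ZnO = 2.37 / 4.62 × 100 = 51.2 %

51.2 %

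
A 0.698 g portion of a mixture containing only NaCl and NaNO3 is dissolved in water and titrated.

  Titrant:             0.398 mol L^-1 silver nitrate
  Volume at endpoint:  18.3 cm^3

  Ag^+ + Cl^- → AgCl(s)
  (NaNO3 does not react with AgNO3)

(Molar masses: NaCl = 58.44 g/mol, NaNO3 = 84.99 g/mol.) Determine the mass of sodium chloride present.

n(AgNO3) = 0.0183 × 0.398 = 7.28 × 10^-3 mol
Let x = n(NaCl), y = n(NaNO3).
Titrant: 1x = 7.28 × 10^-3;  mass: 58.44x + 84.99y = 0.698
Solving, x = 7.28 × 10^-3 mol, y = 3.20 × 10^-3 mol
mass of NaCl = 7.28 × 10^-3 × 58.44 = 0.426 g

0.426 g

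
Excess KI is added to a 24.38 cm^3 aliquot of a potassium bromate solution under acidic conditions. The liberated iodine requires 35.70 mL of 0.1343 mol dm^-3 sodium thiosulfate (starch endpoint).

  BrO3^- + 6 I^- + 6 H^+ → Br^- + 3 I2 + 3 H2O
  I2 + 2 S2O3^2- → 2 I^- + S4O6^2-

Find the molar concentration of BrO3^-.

0.03278 mol/L

n(S2O3^2-) = 0.03570 × 0.1343 = 4.795 × 10^-3 mol
n(I2) = n(S2O3^2-)/2 = 2.397 × 10^-3 mol
From the 1:3 ratio, n(BrO3^-) in the aliquot = 1/3 × 2.397 × 10^-3 = 7.991 × 10^-4 mol
[BrO3^-] = 7.991 × 10^-4 / 0.02438 = 0.03278 mol/L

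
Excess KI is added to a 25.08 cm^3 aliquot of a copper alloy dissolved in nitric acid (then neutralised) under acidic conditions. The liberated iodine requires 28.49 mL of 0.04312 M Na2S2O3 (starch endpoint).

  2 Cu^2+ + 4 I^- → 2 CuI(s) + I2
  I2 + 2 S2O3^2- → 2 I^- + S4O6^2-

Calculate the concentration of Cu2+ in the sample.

0.04898 M

n(S2O3^2-) = 0.02849 × 0.04312 = 1.228 × 10^-3 mol
n(I2) = n(S2O3^2-)/2 = 6.142 × 10^-4 mol
From the 2:1 ratio, n(Cu2+) in the aliquot = 2/1 × 6.142 × 10^-4 = 1.228 × 10^-3 mol
[Cu2+] = 1.228 × 10^-3 / 0.02508 = 0.04898 mol/L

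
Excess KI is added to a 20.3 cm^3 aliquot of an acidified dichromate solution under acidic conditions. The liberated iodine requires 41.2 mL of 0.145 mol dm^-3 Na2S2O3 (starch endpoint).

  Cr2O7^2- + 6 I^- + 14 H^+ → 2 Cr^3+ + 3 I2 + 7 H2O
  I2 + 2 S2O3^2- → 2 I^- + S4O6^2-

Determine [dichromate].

0.0490 mol/L

n(S2O3^2-) = 0.0412 × 0.145 = 5.97 × 10^-3 mol
n(I2) = n(S2O3^2-)/2 = 2.99 × 10^-3 mol
From the 1:3 ratio, n(Cr2O7^2-) in the aliquot = 1/3 × 2.99 × 10^-3 = 9.96 × 10^-4 mol
[Cr2O7^2-] = 9.96 × 10^-4 / 0.0203 = 0.0490 mol/L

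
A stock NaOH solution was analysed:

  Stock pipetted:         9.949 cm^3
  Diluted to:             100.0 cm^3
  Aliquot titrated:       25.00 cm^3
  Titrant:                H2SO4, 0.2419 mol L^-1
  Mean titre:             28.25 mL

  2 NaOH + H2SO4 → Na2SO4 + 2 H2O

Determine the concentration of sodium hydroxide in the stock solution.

n(H2SO4) = 0.02825 × 0.2419 = 6.834 × 10^-3 mol
From the 2:1 ratio, n(NaOH) in the aliquot = 2/1 × 6.834 × 10^-3 = 0.01367 mol
[NaOH]_dilute = 0.01367 / 0.02500 = 0.5467 mol/L
Dilution factor = 100.0 / 9.949 = 10.05
[NaOH]_stock = 0.5467 × 10.05 = 5.495 mol/L

5.495 mol/L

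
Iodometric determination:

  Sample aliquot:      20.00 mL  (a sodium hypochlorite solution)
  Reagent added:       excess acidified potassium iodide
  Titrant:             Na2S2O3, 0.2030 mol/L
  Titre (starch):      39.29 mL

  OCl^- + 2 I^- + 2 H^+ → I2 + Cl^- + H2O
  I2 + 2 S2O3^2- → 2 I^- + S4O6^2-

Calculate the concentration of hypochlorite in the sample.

n(S2O3^2-) = 0.03929 × 0.2030 = 7.976 × 10^-3 mol
n(I2) = n(S2O3^2-)/2 = 3.988 × 10^-3 mol
n(OCl^-) in the aliquot = 3.988 × 10^-3 mol (1:1 ratio)
[OCl^-] = 3.988 × 10^-3 / 0.02000 = 0.1994 mol/L

0.1994 mol/L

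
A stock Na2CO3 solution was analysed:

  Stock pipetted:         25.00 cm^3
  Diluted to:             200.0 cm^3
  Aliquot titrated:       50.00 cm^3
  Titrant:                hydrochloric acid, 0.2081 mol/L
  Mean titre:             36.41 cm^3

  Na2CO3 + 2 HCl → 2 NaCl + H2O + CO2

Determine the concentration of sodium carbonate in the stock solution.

0.6062 mol/L

n(HCl) = 0.03641 × 0.2081 = 7.577 × 10^-3 mol
From the 1:2 ratio, n(Na2CO3) in the aliquot = 1/2 × 7.577 × 10^-3 = 3.788 × 10^-3 mol
[Na2CO3]_dilute = 3.788 × 10^-3 / 0.05000 = 0.07577 mol/L
Dilution factor = 200.0 / 25.00 = 8.000
[Na2CO3]_stock = 0.07577 × 8.000 = 0.6062 mol/L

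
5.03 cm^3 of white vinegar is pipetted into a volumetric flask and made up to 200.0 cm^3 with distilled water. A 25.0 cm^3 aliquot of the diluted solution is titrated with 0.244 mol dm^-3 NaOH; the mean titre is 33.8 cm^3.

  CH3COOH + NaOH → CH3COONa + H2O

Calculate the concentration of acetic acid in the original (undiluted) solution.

n(NaOH) = 0.0338 × 0.244 = 8.25 × 10^-3 mol
n(CH3COOH) in the aliquot = 8.25 × 10^-3 mol (1:1 ratio)
[CH3COOH]_dilute = 8.25 × 10^-3 / 0.0250 = 0.330 mol/L
Dilution factor = 200.0 / 5.03 = 39.76
[CH3COOH]_stock = 0.330 × 39.76 = 13.1 mol/L

13.1 mol/L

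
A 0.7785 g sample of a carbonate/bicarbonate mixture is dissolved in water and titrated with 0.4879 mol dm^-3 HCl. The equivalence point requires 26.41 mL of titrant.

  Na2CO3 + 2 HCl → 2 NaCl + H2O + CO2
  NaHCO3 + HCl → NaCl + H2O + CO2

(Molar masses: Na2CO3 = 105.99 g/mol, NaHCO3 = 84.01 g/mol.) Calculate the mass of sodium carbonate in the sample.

0.5195 g

n(HCl) = 0.02641 × 0.4879 = 0.01289 mol
Let x = n(Na2CO3), y = n(NaHCO3).
Titrant: 2x + 1y = 0.01289;  mass: 105.99x + 84.01y = 0.7785
Solving, x = 4.901 × 10^-3 mol, y = 3.084 × 10^-3 mol
mass of Na2CO3 = 4.901 × 10^-3 × 105.99 = 0.5195 g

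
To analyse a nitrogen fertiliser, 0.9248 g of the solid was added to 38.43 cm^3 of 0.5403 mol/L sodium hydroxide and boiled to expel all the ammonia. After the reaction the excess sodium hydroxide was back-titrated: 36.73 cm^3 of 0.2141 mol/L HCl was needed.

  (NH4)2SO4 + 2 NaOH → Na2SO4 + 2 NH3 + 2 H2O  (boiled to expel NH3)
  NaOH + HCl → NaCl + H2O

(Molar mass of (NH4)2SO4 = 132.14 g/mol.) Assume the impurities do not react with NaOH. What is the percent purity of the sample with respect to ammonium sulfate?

92.16 %

n(NaOH) added = 0.03843 × 0.5403 = 0.02076 mol
n(HCl) used in back-titration = 0.03673 × 0.2141 = 7.864 × 10^-3 mol
n(NaOH) left over = 7.864 × 10^-3 mol (1:1 ratio)
n(NaOH) consumed by analyte = 0.02076 − 7.864 × 10^-3 = 0.01290 mol
From the 1:2 ratio, n((NH4)2SO4) = 1/2 × 0.01290 = 6.450 × 10^-3 mol
mass of (NH4)2SO4 = 6.450 × 10^-3 × 132.14 = 0.8523 g
% (NH4)2SO4 = 0.8523 / 0.9248 × 100 = 92.16 %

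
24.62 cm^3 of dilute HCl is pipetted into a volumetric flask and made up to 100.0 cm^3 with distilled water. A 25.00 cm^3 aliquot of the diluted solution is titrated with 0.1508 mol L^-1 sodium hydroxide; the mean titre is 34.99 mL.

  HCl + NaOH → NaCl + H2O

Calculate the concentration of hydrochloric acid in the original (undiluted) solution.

n(NaOH) = 0.03499 × 0.1508 = 5.276 × 10^-3 mol
n(HCl) in the aliquot = 5.276 × 10^-3 mol (1:1 ratio)
[HCl]_dilute = 5.276 × 10^-3 / 0.02500 = 0.2111 mol/L
Dilution factor = 100.0 / 24.62 = 4.062
[HCl]_stock = 0.2111 × 4.062 = 0.8573 mol/L

0.8573 mol/L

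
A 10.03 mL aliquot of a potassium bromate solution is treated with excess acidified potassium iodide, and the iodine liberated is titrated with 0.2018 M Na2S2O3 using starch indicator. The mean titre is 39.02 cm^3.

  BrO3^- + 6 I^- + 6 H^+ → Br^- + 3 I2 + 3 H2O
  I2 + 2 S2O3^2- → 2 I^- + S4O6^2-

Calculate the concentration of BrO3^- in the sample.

0.1308 M

n(S2O3^2-) = 0.03902 × 0.2018 = 7.874 × 10^-3 mol
n(I2) = n(S2O3^2-)/2 = 3.937 × 10^-3 mol
From the 1:3 ratio, n(BrO3^-) in the aliquot = 1/3 × 3.937 × 10^-3 = 1.312 × 10^-3 mol
[BrO3^-] = 1.312 × 10^-3 / 0.01003 = 0.1308 mol/L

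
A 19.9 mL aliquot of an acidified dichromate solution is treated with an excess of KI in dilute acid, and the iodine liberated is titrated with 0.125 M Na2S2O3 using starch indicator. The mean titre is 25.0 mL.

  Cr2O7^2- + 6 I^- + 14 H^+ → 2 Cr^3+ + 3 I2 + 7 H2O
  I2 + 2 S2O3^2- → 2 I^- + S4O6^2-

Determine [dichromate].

n(S2O3^2-) = 0.0250 × 0.125 = 3.12 × 10^-3 mol
n(I2) = n(S2O3^2-)/2 = 1.56 × 10^-3 mol
From the 1:3 ratio, n(Cr2O7^2-) in the aliquot = 1/3 × 1.56 × 10^-3 = 5.21 × 10^-4 mol
[Cr2O7^2-] = 5.21 × 10^-4 / 0.0199 = 0.0262 mol/L

0.0262 M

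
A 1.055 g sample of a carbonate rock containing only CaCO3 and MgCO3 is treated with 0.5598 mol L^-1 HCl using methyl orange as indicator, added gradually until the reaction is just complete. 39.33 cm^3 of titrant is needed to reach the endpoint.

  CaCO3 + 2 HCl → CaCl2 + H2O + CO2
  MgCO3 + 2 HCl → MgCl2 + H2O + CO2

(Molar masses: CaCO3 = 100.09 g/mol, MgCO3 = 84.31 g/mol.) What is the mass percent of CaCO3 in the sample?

76.28 %

n(HCl) = 0.03933 × 0.5598 = 0.02202 mol
Let x = n(CaCO3), y = n(MgCO3).
Titrant: 2x + 2y = 0.02202;  mass: 100.09x + 84.31y = 1.055
Solving, x = 8.040 × 10^-3 mol, y = 2.968 × 10^-3 mol
mass of CaCO3 = 8.040 × 10^-3 × 100.09 = 0.8048 g
% CaCO3 = 0.8048 / 1.055 × 100 = 76.28 %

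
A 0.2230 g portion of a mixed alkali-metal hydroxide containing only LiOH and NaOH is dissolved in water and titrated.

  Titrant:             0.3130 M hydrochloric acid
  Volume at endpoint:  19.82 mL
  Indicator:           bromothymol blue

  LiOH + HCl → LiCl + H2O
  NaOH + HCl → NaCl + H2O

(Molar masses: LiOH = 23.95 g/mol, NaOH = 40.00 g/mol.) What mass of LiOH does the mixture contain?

n(HCl) = 0.01982 × 0.3130 = 6.204 × 10^-3 mol
Let x = n(LiOH), y = n(NaOH).
Titrant: 1x + 1y = 6.204 × 10^-3;  mass: 23.95x + 40.00y = 0.2230
Solving, x = 1.567 × 10^-3 mol, y = 4.637 × 10^-3 mol
mass of LiOH = 1.567 × 10^-3 × 23.95 = 0.03752 g

0.03752 g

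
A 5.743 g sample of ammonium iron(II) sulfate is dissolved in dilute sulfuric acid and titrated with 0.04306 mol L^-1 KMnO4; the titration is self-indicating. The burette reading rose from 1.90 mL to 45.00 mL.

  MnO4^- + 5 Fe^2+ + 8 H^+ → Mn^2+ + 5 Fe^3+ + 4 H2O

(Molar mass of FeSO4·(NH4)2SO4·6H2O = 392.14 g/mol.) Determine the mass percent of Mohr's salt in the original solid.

63.36 %

n(KMnO4) = 0.04310 L × 0.04306 mol/L = 1.856 × 10^-3 mol
From the 5:1 ratio, n(FeSO4·(NH4)2SO4·6H2O) = 5/1 × 1.856 × 10^-3 = 9.279 × 10^-3 mol
mass of FeSO4·(NH4)2SO4·6H2O = 9.279 × 10^-3 × 392.14 g/mol = 3.639 g
% FeSO4·(NH4)2SO4·6H2O = 3.639 / 5.743 × 100 = 63.36 %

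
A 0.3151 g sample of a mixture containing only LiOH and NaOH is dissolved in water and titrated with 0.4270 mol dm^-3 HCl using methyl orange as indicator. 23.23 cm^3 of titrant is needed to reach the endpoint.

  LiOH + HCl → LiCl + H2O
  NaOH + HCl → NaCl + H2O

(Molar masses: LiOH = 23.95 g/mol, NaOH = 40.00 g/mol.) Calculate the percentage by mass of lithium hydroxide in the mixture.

38.68 %

n(HCl) = 0.02323 × 0.4270 = 9.919 × 10^-3 mol
Let x = n(LiOH), y = n(NaOH).
Titrant: 1x + 1y = 9.919 × 10^-3;  mass: 23.95x + 40.00y = 0.3151
Solving, x = 5.088 × 10^-3 mol, y = 4.831 × 10^-3 mol
mass of LiOH = 5.088 × 10^-3 × 23.95 = 0.1219 g
% LiOH = 0.1219 / 0.3151 × 100 = 38.68 %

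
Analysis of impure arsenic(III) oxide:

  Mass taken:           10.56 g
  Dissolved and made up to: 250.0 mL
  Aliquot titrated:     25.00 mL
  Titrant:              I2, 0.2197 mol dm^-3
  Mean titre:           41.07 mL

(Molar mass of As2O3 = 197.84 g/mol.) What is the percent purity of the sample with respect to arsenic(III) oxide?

84.52 %

As2O3 + 2 I2 + 2 H2O → As2O5 + 4 HI
n(I2) per titration = 0.04107 × 0.2197 = 9.023 × 10^-3 mol
From the 1:2 ratio, n(As2O3) in each aliquot = 1/2 × 9.023 × 10^-3 = 4.512 × 10^-3 mol
n(As2O3) in the whole flask = 4.512 × 10^-3 × 250.0/25.00 = 0.04512 mol
mass of As2O3 = 0.04512 × 197.84 = 8.926 g
% As2O3 = 8.926 / 10.56 × 100 = 84.52 %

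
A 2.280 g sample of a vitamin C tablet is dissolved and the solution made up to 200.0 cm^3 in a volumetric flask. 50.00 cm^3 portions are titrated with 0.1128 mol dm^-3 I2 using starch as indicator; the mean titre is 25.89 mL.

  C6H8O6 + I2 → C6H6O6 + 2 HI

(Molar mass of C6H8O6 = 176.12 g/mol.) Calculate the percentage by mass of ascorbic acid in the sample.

90.23 %

n(I2) per titration = 0.02589 × 0.1128 = 2.920 × 10^-3 mol
n(C6H8O6) in each aliquot = 2.920 × 10^-3 mol (1:1 ratio)
n(C6H8O6) in the whole flask = 2.920 × 10^-3 × 200.0/50.00 = 0.01168 mol
mass of C6H8O6 = 0.01168 × 176.12 = 2.057 g
% C6H8O6 = 2.057 / 2.280 × 100 = 90.23 %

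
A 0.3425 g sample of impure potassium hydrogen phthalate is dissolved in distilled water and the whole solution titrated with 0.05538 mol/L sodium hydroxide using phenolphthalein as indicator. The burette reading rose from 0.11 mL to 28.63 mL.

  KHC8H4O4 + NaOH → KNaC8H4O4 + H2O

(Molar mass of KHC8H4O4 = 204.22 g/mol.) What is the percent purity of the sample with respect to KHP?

n(NaOH) = 0.02852 L × 0.05538 mol/L = 1.579 × 10^-3 mol
n(KHC8H4O4) = 1.579 × 10^-3 mol (1:1 ratio)
mass of KHC8H4O4 = 1.579 × 10^-3 × 204.22 g/mol = 0.3226 g
% KHC8H4O4 = 0.3226 / 0.3425 × 100 = 94.18 %

94.18 %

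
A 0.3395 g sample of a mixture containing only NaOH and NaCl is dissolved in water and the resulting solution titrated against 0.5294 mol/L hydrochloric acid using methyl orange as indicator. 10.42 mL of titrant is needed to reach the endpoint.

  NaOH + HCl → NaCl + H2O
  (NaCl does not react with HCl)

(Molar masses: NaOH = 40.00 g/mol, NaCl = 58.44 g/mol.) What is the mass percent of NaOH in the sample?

64.99 %

n(HCl) = 0.01042 × 0.5294 = 5.516 × 10^-3 mol
Let x = n(NaOH), y = n(NaCl).
Titrant: 1x = 5.516 × 10^-3;  mass: 40.00x + 58.44y = 0.3395
Solving, x = 5.516 × 10^-3 mol, y = 2.034 × 10^-3 mol
mass of NaOH = 5.516 × 10^-3 × 40.00 = 0.2207 g
% NaOH = 0.2207 / 0.3395 × 100 = 64.99 %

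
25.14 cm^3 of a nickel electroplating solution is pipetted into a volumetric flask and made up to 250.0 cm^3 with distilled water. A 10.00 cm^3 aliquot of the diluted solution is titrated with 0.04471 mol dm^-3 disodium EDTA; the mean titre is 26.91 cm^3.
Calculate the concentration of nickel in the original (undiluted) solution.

1.196 mol/L

Ni^2+ + EDTA^4- → [Ni(EDTA)]^2-
n(EDTA) = 0.02691 × 0.04471 = 1.203 × 10^-3 mol
n(Ni2+) in the aliquot = 1.203 × 10^-3 mol (1:1 ratio)
[Ni2+]_dilute = 1.203 × 10^-3 / 0.01000 = 0.1203 mol/L
Dilution factor = 250.0 / 25.14 = 9.944
[Ni2+]_stock = 0.1203 × 9.944 = 1.196 mol/L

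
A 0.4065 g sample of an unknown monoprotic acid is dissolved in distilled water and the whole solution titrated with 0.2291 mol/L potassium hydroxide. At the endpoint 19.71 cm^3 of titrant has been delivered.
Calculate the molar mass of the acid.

90.02 g/mol

n(KOH) = 0.01971 L × 0.2291 mol/L = 4.516 × 10^-3 mol
n(HA) = 4.516 × 10^-3 mol (1:1 ratio)
M = m / n = 0.4065 g / 4.516 × 10^-3 mol = 90.02 g/mol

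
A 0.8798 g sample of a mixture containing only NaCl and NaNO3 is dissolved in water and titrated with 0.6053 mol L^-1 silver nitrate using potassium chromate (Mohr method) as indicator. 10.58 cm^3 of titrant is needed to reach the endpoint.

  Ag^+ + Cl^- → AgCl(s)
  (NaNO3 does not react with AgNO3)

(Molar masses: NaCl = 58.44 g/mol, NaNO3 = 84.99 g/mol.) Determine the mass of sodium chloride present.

0.3743 g

n(AgNO3) = 0.01058 × 0.6053 = 6.404 × 10^-3 mol
Let x = n(NaCl), y = n(NaNO3).
Titrant: 1x = 6.404 × 10^-3;  mass: 58.44x + 84.99y = 0.8798
Solving, x = 6.404 × 10^-3 mol, y = 5.948 × 10^-3 mol
mass of NaCl = 6.404 × 10^-3 × 58.44 = 0.3743 g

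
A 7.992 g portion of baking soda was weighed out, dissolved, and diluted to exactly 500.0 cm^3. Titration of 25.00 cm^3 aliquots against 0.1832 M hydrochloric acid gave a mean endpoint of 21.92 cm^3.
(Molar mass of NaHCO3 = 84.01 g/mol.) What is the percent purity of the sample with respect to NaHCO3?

84.43 %

NaHCO3 + HCl → NaCl + H2O + CO2
n(HCl) per titration = 0.02192 × 0.1832 = 4.016 × 10^-3 mol
n(NaHCO3) in each aliquot = 4.016 × 10^-3 mol (1:1 ratio)
n(NaHCO3) in the whole flask = 4.016 × 10^-3 × 500.0/25.00 = 0.08031 mol
mass of NaHCO3 = 0.08031 × 84.01 = 6.747 g
% NaHCO3 = 6.747 / 7.992 × 100 = 84.43 %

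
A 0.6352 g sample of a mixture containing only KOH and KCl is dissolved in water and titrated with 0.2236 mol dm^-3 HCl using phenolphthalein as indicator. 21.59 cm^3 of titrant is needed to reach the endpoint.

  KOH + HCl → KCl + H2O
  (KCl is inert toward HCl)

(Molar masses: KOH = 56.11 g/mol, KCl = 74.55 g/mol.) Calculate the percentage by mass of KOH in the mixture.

n(HCl) = 0.02159 × 0.2236 = 4.828 × 10^-3 mol
Let x = n(KOH), y = n(KCl).
Titrant: 1x = 4.828 × 10^-3;  mass: 56.11x + 74.55y = 0.6352
Solving, x = 4.828 × 10^-3 mol, y = 4.887 × 10^-3 mol
mass of KOH = 4.828 × 10^-3 × 56.11 = 0.2709 g
% KOH = 0.2709 / 0.6352 × 100 = 42.64 %

42.64 %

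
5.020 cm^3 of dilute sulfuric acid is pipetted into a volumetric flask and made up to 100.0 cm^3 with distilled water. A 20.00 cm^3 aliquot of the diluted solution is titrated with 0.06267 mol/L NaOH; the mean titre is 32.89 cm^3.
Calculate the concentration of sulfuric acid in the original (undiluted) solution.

1.027 mol/L

H2SO4 + 2 NaOH → Na2SO4 + 2 H2O
n(NaOH) = 0.03289 × 0.06267 = 2.061 × 10^-3 mol
From the 1:2 ratio, n(H2SO4) in the aliquot = 1/2 × 2.061 × 10^-3 = 1.031 × 10^-3 mol
[H2SO4]_dilute = 1.031 × 10^-3 / 0.02000 = 0.05153 mol/L
Dilution factor = 100.0 / 5.020 = 19.92
[H2SO4]_stock = 0.05153 × 19.92 = 1.027 mol/L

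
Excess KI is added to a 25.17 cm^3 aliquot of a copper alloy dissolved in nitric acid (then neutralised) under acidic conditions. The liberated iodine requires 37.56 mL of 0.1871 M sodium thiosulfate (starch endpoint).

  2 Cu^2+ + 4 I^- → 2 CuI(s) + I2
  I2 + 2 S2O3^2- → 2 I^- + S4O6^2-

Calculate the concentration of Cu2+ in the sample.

0.2792 M

n(S2O3^2-) = 0.03756 × 0.1871 = 7.027 × 10^-3 mol
n(I2) = n(S2O3^2-)/2 = 3.514 × 10^-3 mol
From the 2:1 ratio, n(Cu2+) in the aliquot = 2/1 × 3.514 × 10^-3 = 7.027 × 10^-3 mol
[Cu2+] = 7.027 × 10^-3 / 0.02517 = 0.2792 mol/L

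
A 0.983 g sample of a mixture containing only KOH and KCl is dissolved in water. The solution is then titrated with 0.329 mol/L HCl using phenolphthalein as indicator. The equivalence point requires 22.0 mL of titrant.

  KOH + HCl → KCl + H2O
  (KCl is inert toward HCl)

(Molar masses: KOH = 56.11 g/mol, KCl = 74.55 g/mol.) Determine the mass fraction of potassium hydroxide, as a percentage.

41.3 %

n(HCl) = 0.0220 × 0.329 = 7.24 × 10^-3 mol
Let x = n(KOH), y = n(KCl).
Titrant: 1x = 7.24 × 10^-3;  mass: 56.11x + 74.55y = 0.983
Solving, x = 7.24 × 10^-3 mol, y = 7.74 × 10^-3 mol
mass of KOH = 7.24 × 10^-3 × 56.11 = 0.406 g
% KOH = 0.406 / 0.983 × 100 = 41.3 %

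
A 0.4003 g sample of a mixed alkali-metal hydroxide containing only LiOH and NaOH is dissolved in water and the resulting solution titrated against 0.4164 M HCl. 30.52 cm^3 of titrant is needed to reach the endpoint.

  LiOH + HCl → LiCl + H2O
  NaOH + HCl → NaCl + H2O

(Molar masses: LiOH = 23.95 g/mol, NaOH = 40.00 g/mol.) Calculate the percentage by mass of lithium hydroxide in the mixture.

40.27 %

n(HCl) = 0.03052 × 0.4164 = 0.01271 mol
Let x = n(LiOH), y = n(NaOH).
Titrant: 1x + 1y = 0.01271;  mass: 23.95x + 40.00y = 0.4003
Solving, x = 6.732 × 10^-3 mol, y = 5.977 × 10^-3 mol
mass of LiOH = 6.732 × 10^-3 × 23.95 = 0.1612 g
% LiOH = 0.1612 / 0.4003 × 100 = 40.27 %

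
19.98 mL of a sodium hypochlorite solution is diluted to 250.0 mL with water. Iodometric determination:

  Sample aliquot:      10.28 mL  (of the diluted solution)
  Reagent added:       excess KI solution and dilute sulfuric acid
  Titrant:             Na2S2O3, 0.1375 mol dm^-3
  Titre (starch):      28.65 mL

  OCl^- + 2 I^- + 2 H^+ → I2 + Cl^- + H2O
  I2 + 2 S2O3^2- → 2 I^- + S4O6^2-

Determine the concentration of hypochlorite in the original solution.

n(S2O3^2-) = 0.02865 × 0.1375 = 3.939 × 10^-3 mol
n(I2) = n(S2O3^2-)/2 = 1.970 × 10^-3 mol
n(OCl^-) in the aliquot = 1.970 × 10^-3 mol (1:1 ratio)
[OCl^-]_dilute = 1.970 × 10^-3 / 0.01028 = 0.1916 mol/L
[OCl^-]_original = 0.1916 × 250.0/19.98 = 2.397 mol/L

2.397 mol/L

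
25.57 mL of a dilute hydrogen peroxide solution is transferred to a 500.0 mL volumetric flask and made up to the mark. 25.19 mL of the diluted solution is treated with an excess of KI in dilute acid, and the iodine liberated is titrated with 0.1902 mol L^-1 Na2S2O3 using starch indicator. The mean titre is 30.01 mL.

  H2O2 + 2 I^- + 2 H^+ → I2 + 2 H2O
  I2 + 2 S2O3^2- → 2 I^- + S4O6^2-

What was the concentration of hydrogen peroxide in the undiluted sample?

n(S2O3^2-) = 0.03001 × 0.1902 = 5.708 × 10^-3 mol
n(I2) = n(S2O3^2-)/2 = 2.854 × 10^-3 mol
n(H2O2) in the aliquot = 2.854 × 10^-3 mol (1:1 ratio)
[H2O2]_dilute = 2.854 × 10^-3 / 0.02519 = 0.1133 mol/L
[H2O2]_original = 0.1133 × 500.0/25.57 = 2.215 mol/L

2.215 mol/L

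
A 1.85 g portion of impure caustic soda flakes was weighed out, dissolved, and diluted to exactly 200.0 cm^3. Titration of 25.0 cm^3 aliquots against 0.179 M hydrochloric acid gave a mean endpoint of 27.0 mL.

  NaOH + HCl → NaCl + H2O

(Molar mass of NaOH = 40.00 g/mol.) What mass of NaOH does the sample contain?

n(HCl) per titration = 0.0270 × 0.179 = 4.83 × 10^-3 mol
n(NaOH) in each aliquot = 4.83 × 10^-3 mol (1:1 ratio)
n(NaOH) in the whole flask = 4.83 × 10^-3 × 200.0/25.0 = 0.0387 mol
mass of NaOH = 0.0387 × 40.00 = 1.55 g

1.55 g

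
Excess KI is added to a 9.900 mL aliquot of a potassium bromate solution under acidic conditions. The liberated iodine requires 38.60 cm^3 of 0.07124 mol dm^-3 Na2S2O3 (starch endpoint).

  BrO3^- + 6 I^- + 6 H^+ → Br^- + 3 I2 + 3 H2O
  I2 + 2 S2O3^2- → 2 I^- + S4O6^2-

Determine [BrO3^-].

0.04629 mol/L

n(S2O3^2-) = 0.03860 × 0.07124 = 2.750 × 10^-3 mol
n(I2) = n(S2O3^2-)/2 = 1.375 × 10^-3 mol
From the 1:3 ratio, n(BrO3^-) in the aliquot = 1/3 × 1.375 × 10^-3 = 4.583 × 10^-4 mol
[BrO3^-] = 4.583 × 10^-4 / 0.009900 = 0.04629 mol/L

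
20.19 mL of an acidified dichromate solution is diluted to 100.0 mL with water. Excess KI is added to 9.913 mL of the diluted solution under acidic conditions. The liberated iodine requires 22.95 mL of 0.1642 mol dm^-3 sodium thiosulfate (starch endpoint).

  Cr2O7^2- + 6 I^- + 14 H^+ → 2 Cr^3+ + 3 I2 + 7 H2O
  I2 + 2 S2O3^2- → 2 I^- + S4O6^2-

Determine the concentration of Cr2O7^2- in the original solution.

0.3138 mol/L

n(S2O3^2-) = 0.02295 × 0.1642 = 3.768 × 10^-3 mol
n(I2) = n(S2O3^2-)/2 = 1.884 × 10^-3 mol
From the 1:3 ratio, n(Cr2O7^2-) in the aliquot = 1/3 × 1.884 × 10^-3 = 6.281 × 10^-4 mol
[Cr2O7^2-]_dilute = 6.281 × 10^-4 / 0.009913 = 0.06336 mol/L
[Cr2O7^2-]_original = 0.06336 × 100.0/20.19 = 0.3138 mol/L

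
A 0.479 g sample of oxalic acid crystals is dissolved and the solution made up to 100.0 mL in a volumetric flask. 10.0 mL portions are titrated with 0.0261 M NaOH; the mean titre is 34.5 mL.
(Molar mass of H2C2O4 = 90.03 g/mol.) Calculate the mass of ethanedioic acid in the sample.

H2C2O4 + 2 NaOH → Na2C2O4 + 2 H2O
n(NaOH) per titration = 0.0345 × 0.0261 = 9.00 × 10^-4 mol
From the 1:2 ratio, n(H2C2O4) in each aliquot = 1/2 × 9.00 × 10^-4 = 4.50 × 10^-4 mol
n(H2C2O4) in the whole flask = 4.50 × 10^-4 × 100.0/10.0 = 4.50 × 10^-3 mol
mass of H2C2O4 = 4.50 × 10^-3 × 90.03 = 0.405 g

0.405 g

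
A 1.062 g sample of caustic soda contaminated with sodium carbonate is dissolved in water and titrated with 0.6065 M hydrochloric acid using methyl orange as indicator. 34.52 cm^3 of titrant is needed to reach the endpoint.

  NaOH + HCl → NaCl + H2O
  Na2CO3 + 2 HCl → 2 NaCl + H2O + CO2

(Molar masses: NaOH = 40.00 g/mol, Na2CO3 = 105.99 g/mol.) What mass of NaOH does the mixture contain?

n(HCl) = 0.03452 × 0.6065 = 0.02094 mol
Let x = n(NaOH), y = n(Na2CO3).
Titrant: 1x + 2y = 0.02094;  mass: 40.00x + 105.99y = 1.062
Solving, x = 3.657 × 10^-3 mol, y = 8.640 × 10^-3 mol
mass of NaOH = 3.657 × 10^-3 × 40.00 = 0.1463 g

0.1463 g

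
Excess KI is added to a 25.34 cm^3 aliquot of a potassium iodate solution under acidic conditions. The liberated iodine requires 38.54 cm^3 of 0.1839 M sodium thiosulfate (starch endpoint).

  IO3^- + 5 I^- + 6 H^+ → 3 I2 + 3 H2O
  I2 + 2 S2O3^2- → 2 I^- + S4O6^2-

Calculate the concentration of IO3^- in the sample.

0.04662 M

n(S2O3^2-) = 0.03854 × 0.1839 = 7.088 × 10^-3 mol
n(I2) = n(S2O3^2-)/2 = 3.544 × 10^-3 mol
From the 1:3 ratio, n(IO3^-) in the aliquot = 1/3 × 3.544 × 10^-3 = 1.181 × 10^-3 mol
[IO3^-] = 1.181 × 10^-3 / 0.02534 = 0.04662 mol/L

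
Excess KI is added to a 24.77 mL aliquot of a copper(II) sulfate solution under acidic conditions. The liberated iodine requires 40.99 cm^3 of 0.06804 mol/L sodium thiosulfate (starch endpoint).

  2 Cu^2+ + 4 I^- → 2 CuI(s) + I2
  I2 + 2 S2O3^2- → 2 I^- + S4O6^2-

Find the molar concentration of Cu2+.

n(S2O3^2-) = 0.04099 × 0.06804 = 2.789 × 10^-3 mol
n(I2) = n(S2O3^2-)/2 = 1.394 × 10^-3 mol
From the 2:1 ratio, n(Cu2+) in the aliquot = 2/1 × 1.394 × 10^-3 = 2.789 × 10^-3 mol
[Cu2+] = 2.789 × 10^-3 / 0.02477 = 0.1126 mol/L

0.1126 mol/L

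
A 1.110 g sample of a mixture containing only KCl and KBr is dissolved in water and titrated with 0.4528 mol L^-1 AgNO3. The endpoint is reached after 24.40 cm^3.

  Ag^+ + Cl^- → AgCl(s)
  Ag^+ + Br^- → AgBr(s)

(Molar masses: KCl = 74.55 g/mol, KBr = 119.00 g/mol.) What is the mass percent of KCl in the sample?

30.94 %

n(AgNO3) = 0.02440 × 0.4528 = 0.01105 mol
Let x = n(KCl), y = n(KBr).
Titrant: 1x + 1y = 0.01105;  mass: 74.55x + 119.00y = 1.110
Solving, x = 4.606 × 10^-3 mol, y = 6.442 × 10^-3 mol
mass of KCl = 4.606 × 10^-3 × 74.55 = 0.3434 g
% KCl = 0.3434 / 1.110 × 100 = 30.94 %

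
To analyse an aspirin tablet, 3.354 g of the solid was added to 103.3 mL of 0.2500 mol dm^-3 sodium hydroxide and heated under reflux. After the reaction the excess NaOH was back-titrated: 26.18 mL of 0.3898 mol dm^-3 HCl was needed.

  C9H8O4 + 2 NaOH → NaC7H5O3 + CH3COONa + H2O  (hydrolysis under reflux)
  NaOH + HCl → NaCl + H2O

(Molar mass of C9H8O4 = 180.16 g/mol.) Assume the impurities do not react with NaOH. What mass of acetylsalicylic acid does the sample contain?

1.407 g

n(NaOH) added = 0.1033 × 0.2500 = 0.02583 mol
n(HCl) used in back-titration = 0.02618 × 0.3898 = 0.01020 mol
n(NaOH) left over = 0.01020 mol (1:1 ratio)
n(NaOH) consumed by analyte = 0.02583 − 0.01020 = 0.01562 mol
From the 1:2 ratio, n(C9H8O4) = 1/2 × 0.01562 = 7.810 × 10^-3 mol
mass of C9H8O4 = 7.810 × 10^-3 × 180.16 = 1.407 g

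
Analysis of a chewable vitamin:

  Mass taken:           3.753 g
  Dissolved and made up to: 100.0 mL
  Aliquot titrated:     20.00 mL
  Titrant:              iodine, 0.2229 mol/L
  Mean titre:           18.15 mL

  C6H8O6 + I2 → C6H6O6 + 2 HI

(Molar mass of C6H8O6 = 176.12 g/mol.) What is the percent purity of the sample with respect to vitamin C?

94.93 %

n(I2) per titration = 0.01815 × 0.2229 = 4.046 × 10^-3 mol
n(C6H8O6) in each aliquot = 4.046 × 10^-3 mol (1:1 ratio)
n(C6H8O6) in the whole flask = 4.046 × 10^-3 × 100.0/20.00 = 0.02023 mol
mass of C6H8O6 = 0.02023 × 176.12 = 3.563 g
% C6H8O6 = 3.563 / 3.753 × 100 = 94.93 %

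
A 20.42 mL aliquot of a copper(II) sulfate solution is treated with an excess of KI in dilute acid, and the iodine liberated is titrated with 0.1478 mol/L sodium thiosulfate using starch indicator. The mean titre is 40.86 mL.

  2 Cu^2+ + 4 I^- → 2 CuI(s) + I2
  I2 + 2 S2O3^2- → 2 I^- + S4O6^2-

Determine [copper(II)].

0.2957 mol/L

n(S2O3^2-) = 0.04086 × 0.1478 = 6.039 × 10^-3 mol
n(I2) = n(S2O3^2-)/2 = 3.020 × 10^-3 mol
From the 2:1 ratio, n(Cu2+) in the aliquot = 2/1 × 3.020 × 10^-3 = 6.039 × 10^-3 mol
[Cu2+] = 6.039 × 10^-3 / 0.02042 = 0.2957 mol/L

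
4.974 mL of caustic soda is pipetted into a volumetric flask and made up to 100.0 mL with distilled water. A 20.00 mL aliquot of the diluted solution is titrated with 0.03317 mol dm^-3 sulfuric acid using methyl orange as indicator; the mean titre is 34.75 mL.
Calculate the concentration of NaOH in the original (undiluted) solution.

2 NaOH + H2SO4 → Na2SO4 + 2 H2O
n(H2SO4) = 0.03475 × 0.03317 = 1.153 × 10^-3 mol
From the 2:1 ratio, n(NaOH) in the aliquot = 2/1 × 1.153 × 10^-3 = 2.305 × 10^-3 mol
[NaOH]_dilute = 2.305 × 10^-3 / 0.02000 = 0.1153 mol/L
Dilution factor = 100.0 / 4.974 = 20.10
[NaOH]_stock = 0.1153 × 20.10 = 2.317 mol/L

2.317 mol/L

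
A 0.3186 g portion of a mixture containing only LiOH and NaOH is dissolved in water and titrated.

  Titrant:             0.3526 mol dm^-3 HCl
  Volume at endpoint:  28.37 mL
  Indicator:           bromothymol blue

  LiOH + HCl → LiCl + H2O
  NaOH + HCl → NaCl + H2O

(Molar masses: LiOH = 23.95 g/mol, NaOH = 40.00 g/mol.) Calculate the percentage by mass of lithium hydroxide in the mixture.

n(HCl) = 0.02837 × 0.3526 = 0.01000 mol
Let x = n(LiOH), y = n(NaOH).
Titrant: 1x + 1y = 0.01000;  mass: 23.95x + 40.00y = 0.3186
Solving, x = 5.080 × 10^-3 mol, y = 4.923 × 10^-3 mol
mass of LiOH = 5.080 × 10^-3 × 23.95 = 0.1217 g
% LiOH = 0.1217 / 0.3186 × 100 = 38.19 %

38.19 %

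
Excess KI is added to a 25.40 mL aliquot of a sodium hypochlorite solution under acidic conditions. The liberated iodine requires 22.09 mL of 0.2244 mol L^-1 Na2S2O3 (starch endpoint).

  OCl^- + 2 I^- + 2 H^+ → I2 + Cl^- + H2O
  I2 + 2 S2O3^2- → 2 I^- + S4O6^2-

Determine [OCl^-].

n(S2O3^2-) = 0.02209 × 0.2244 = 4.957 × 10^-3 mol
n(I2) = n(S2O3^2-)/2 = 2.478 × 10^-3 mol
n(OCl^-) in the aliquot = 2.478 × 10^-3 mol (1:1 ratio)
[OCl^-] = 2.478 × 10^-3 / 0.02540 = 0.09758 mol/L

0.09758 mol/L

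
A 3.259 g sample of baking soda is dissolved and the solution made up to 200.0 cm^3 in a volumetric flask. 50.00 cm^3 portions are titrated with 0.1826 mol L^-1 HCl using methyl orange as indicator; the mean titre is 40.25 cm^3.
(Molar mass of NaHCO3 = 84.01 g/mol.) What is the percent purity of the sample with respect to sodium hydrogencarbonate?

NaHCO3 + HCl → NaCl + H2O + CO2
n(HCl) per titration = 0.04025 × 0.1826 = 7.350 × 10^-3 mol
n(NaHCO3) in each aliquot = 7.350 × 10^-3 mol (1:1 ratio)
n(NaHCO3) in the whole flask = 7.350 × 10^-3 × 200.0/50.00 = 0.02940 mol
mass of NaHCO3 = 0.02940 × 84.01 = 2.470 g
% NaHCO3 = 2.470 / 3.259 × 100 = 75.78 %

75.78 %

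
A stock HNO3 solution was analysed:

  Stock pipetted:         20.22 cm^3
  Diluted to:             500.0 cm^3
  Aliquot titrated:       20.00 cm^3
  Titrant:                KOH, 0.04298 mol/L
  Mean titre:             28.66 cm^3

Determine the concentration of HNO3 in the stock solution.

1.523 mol/L

HNO3 + KOH → KNO3 + H2O
n(KOH) = 0.02866 × 0.04298 = 1.232 × 10^-3 mol
n(HNO3) in the aliquot = 1.232 × 10^-3 mol (1:1 ratio)
[HNO3]_dilute = 1.232 × 10^-3 / 0.02000 = 0.06159 mol/L
Dilution factor = 500.0 / 20.22 = 24.73
[HNO3]_stock = 0.06159 × 24.73 = 1.523 mol/L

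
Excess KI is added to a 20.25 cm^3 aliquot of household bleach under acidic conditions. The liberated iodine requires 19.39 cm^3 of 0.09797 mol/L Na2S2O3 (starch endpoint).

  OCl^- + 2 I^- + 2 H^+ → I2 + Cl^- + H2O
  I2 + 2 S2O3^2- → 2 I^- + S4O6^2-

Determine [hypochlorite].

n(S2O3^2-) = 0.01939 × 0.09797 = 1.900 × 10^-3 mol
n(I2) = n(S2O3^2-)/2 = 9.498 × 10^-4 mol
n(OCl^-) in the aliquot = 9.498 × 10^-4 mol (1:1 ratio)
[OCl^-] = 9.498 × 10^-4 / 0.02025 = 0.04690 mol/L

0.04690 mol/L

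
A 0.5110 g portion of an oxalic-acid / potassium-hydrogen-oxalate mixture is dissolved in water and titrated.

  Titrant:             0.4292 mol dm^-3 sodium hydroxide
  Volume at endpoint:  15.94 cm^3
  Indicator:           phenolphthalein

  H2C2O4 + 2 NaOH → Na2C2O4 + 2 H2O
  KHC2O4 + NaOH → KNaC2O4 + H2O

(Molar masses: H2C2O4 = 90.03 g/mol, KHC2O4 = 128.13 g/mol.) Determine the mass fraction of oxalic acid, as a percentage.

n(NaOH) = 0.01594 × 0.4292 = 6.841 × 10^-3 mol
Let x = n(H2C2O4), y = n(KHC2O4).
Titrant: 2x + 1y = 6.841 × 10^-3;  mass: 90.03x + 128.13y = 0.5110
Solving, x = 2.199 × 10^-3 mol, y = 2.443 × 10^-3 mol
mass of H2C2O4 = 2.199 × 10^-3 × 90.03 = 0.1980 g
% H2C2O4 = 0.1980 / 0.5110 × 100 = 38.75 %

38.75 %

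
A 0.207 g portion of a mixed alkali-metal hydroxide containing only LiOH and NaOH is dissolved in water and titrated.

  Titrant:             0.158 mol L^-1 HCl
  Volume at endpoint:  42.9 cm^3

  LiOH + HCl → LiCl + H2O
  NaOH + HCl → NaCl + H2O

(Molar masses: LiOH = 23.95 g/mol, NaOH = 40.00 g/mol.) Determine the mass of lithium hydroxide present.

n(HCl) = 0.0429 × 0.158 = 6.78 × 10^-3 mol
Let x = n(LiOH), y = n(NaOH).
Titrant: 1x + 1y = 6.78 × 10^-3;  mass: 23.95x + 40.00y = 0.207
Solving, x = 4.00 × 10^-3 mol, y = 2.78 × 10^-3 mol
mass of LiOH = 4.00 × 10^-3 × 23.95 = 0.0957 g

0.0957 g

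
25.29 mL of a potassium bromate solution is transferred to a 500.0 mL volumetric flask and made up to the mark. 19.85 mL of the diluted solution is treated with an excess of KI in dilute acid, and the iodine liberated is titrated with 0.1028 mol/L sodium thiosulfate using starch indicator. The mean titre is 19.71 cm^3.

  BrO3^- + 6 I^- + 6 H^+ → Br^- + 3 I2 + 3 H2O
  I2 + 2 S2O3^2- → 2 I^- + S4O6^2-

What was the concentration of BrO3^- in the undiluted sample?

n(S2O3^2-) = 0.01971 × 0.1028 = 2.026 × 10^-3 mol
n(I2) = n(S2O3^2-)/2 = 1.013 × 10^-3 mol
From the 1:3 ratio, n(BrO3^-) in the aliquot = 1/3 × 1.013 × 10^-3 = 3.377 × 10^-4 mol
[BrO3^-]_dilute = 3.377 × 10^-4 / 0.01985 = 0.01701 mol/L
[BrO3^-]_original = 0.01701 × 500.0/25.29 = 0.3363 mol/L

0.3363 mol/L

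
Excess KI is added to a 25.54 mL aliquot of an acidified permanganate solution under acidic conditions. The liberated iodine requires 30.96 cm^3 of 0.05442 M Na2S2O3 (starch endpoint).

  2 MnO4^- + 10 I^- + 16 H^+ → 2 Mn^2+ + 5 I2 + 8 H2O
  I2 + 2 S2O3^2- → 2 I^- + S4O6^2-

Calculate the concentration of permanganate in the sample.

0.01319 M

n(S2O3^2-) = 0.03096 × 0.05442 = 1.685 × 10^-3 mol
n(I2) = n(S2O3^2-)/2 = 8.424 × 10^-4 mol
From the 2:5 ratio, n(MnO4^-) in the aliquot = 2/5 × 8.424 × 10^-4 = 3.370 × 10^-4 mol
[MnO4^-] = 3.370 × 10^-4 / 0.02554 = 0.01319 mol/L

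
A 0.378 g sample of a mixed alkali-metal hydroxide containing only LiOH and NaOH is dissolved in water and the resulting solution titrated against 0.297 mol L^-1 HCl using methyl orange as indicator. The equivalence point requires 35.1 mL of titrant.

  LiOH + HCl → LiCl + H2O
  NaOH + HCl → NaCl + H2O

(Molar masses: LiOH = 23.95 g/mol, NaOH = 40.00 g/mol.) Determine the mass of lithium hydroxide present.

0.0582 g

n(HCl) = 0.0351 × 0.297 = 0.0104 mol
Let x = n(LiOH), y = n(NaOH).
Titrant: 1x + 1y = 0.0104;  mass: 23.95x + 40.00y = 0.378
Solving, x = 2.43 × 10^-3 mol, y = 8.00 × 10^-3 mol
mass of LiOH = 2.43 × 10^-3 × 23.95 = 0.0582 g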